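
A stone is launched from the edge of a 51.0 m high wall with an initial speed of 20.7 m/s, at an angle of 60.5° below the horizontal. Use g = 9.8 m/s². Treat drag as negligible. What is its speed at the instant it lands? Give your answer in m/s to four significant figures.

37.79 m/s

vₓ = 20.70 cos 60.5° = 10.19 m/s; v_y0 = −18.02 m/s (downward).
With up positive and y = 0 at the ground: y(t) = 51.0 + (−18.02) t − 4.900 t². Setting y = 0 and taking the positive root: t = [−18.02 + √(18.02² + 2·9.80·51.0)] / 9.80 = (−18.02 + 36.39) / 9.80 = 1.875 s.
Vertical velocity at impact: v_y = v_y0 − g t = −18.02 − 9.80 × 1.875 = −36.39 m/s.
Speed: |v| = √(vₓ² + v_y²) = √(10.19² + 36.39²) = 37.79 m/s.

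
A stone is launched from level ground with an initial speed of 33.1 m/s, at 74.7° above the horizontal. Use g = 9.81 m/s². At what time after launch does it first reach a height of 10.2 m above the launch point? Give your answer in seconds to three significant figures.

0.337 s

Resolve: vₓ = 33.10 cos 74.7° = 8.734 m/s and v_y0 = 33.10 sin 74.7° = 31.93 m/s.
Height y(t) = 31.93 t − 4.905 t² = 10.2 gives 4.905 t² − 31.93 t + 10.2 = 0.
Quadratic formula: t = (31.93 ± √819.20) / 9.81 = (31.93 ± 28.62) / 9.81 → t = 0.3369 s or 6.172 s.
The first (ascending) time is 0.3369 s.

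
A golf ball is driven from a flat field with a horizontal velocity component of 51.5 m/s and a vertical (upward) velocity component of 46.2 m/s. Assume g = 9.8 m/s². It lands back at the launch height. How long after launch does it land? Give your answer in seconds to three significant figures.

9.43 s

Landing at launch height ⇒ T = 2 v_y0 / g = 2 × 46.20 / 9.80 = 9.429 s.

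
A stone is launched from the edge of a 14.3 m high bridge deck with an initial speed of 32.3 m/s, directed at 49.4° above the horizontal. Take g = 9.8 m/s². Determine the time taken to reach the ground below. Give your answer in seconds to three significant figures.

vₓ = 32.30 cos 49.4° = 21.02 m/s; v_y0 = 32.30 sin 49.4° = 24.52 m/s.
Vertical motion (up positive, ground at y = 0): 4.900 t² − (24.52) t − 14.3 = 0, so t = (24.52 + √(24.52² + 2·9.80·14.3)) / 9.80 = (24.52 + 29.69) / 9.80 = 5.532 s.

5.53 s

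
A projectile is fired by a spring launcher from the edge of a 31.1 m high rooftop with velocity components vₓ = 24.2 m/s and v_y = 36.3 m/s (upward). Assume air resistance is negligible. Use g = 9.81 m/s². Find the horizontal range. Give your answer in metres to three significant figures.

198 m

The projectile lands when y = 31.1 + (36.30) t − ½·9.81·t² = 0. Positive root: t = (36.30 + √(36.30² + 2·9.81·31.1)) / 9.81 = (36.30 + 43.91) / 9.81 = 8.176 s.
Horizontal distance: R = vₓ t = 24.20 × 8.176 = 197.9 m.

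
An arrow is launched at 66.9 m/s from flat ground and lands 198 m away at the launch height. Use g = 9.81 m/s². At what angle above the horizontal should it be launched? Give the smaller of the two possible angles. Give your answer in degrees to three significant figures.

12.9°

From R = (v₀²/g) sin 2θ: sin 2θ = 9.81 × 198 / 4475.6 = 0.4340.
2θ = 25.72° or 180° − 25.72° = 154.3°, so θ = 12.86° or 77.14°.
The smaller angle is 12.86°.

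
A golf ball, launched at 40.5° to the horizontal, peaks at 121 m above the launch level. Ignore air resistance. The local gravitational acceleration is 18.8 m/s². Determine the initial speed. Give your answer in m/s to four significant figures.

103.9 m/s

At the peak v_y = 0, so v_y0 = √(2gH) = √(2 × 18.8 × 121) = 67.45 m/s.
v_y0 = v₀ sin θ ⇒ v₀ = 67.45 / sin 40.5° = 103.9 m/s.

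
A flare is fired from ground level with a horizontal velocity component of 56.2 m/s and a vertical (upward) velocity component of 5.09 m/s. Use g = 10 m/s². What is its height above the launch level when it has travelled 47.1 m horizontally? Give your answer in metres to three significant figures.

0.754 m

At x = 47.1 m, t = x/vₓ = 47.1/56.20 = 0.8381 s.
Height: y = v_y0 t − ½ g t² = 5.090 × 0.8381 − 5.000 × 0.8381² = 4.266 − 3.512 = 0.7539 m.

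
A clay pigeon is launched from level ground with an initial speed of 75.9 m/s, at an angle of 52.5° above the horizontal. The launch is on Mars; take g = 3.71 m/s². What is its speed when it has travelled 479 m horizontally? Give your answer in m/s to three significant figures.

51.1 m/s

vₓ = 75.90 cos 52.5° = 46.20 m/s; v_y0 = 75.90 sin 52.5° = 60.22 m/s.
x = vₓ t ⇒ t = 479/46.20 = 10.37 s.
Vertical velocity there: v_y = v_y0 − g t = 60.22 − 3.71 × 10.37 = 21.75 m/s.
Speed: √(vₓ² + v_y²) = √(46.20² + 21.75²) = 51.07 m/s.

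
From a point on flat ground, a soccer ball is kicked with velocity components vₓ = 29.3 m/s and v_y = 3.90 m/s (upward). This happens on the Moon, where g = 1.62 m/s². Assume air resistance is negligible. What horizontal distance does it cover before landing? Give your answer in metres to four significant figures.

Flight time T = 2 v_y0 / g = 4.815 s.
Range: R = vₓ T = 29.30 × 4.815 = 141.1 m.

141.1 m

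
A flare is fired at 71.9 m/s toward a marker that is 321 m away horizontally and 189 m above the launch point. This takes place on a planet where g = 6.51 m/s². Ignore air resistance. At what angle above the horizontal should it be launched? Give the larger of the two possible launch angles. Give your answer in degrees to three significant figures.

75.8°

Trajectory: y = x tanθ − g x² (1 + tan²θ)/(2v₀²). With x = 321, y = 189, v₀ = 71.9, g = 6.51:
64.88 tan²θ − 321 tanθ + (253.9) = 0.
tanθ = [321 ± √(321² − 4 × 64.88 × (253.9))] / (2 × 64.88) = (321 ± 192.8) / 129.8, giving tanθ = 0.9883 or 3.959.
θ = 44.66° or 75.83°; the larger is 75.83°.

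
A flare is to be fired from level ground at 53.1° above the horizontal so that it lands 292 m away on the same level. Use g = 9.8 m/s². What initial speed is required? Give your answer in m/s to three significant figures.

On level ground R = v₀² sin 2θ / g ⇒ v₀ = √(gR / sin 2θ).
v₀ = √(9.80 × 292 / sin 106.2°) = √(2862 / 0.9603) = √2979.9 = 54.59 m/s.

54.6 m/s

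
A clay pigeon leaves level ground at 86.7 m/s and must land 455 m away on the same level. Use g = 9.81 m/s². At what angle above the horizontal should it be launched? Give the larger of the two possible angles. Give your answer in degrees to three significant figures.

71.8°

From R = (v₀²/g) sin 2θ: sin 2θ = 9.81 × 455 / 7516.9 = 0.5938.
2θ = 36.43° or 180° − 36.43° = 143.6°, so θ = 18.21° or 71.79°.
The larger angle is 71.79°.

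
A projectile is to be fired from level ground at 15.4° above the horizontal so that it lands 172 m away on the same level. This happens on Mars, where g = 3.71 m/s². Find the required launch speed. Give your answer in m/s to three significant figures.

35.3 m/s

From R = (v₀² / g) sin 2θ: v₀ = √(gR / sin 2θ).
v₀ = √(3.71 × 172 / sin 30.80°) = √(638.1 / 0.5120) = √1246.2 = 35.30 m/s.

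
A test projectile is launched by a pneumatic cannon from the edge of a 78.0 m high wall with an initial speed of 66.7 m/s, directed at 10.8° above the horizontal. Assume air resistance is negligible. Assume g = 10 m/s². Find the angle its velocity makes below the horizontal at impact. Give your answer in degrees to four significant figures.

32.31°

Horizontal component vₓ = 66.70 cos 10.8° = 65.52 m/s; vertical v_y0 = 66.70 sin 10.8° = 12.50 m/s.
Vertical motion (up positive, ground at y = 0): 5.000 t² − (12.50) t − 78.0 = 0, so t = (12.50 + √(12.50² + 2·10.0·78.0)) / 10.0 = (12.50 + 41.43) / 10.0 = 5.393 s.
At impact: v_y = v_y0 − g t = −41.43 m/s; vₓ = 65.52 m/s.
Angle below horizontal: arctan(|v_y|/vₓ) = arctan(41.43/65.52) = 32.31°.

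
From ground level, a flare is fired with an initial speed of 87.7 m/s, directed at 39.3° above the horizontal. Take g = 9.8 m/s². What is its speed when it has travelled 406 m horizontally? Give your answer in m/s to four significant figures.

Resolve: vₓ = 87.70 cos 39.3° = 67.87 m/s and v_y0 = 87.70 sin 39.3° = 55.55 m/s.
x = vₓ t ⇒ t = 406/67.87 = 5.982 s.
Vertical velocity there: v_y = v_y0 − g t = 55.55 − 9.80 × 5.982 = −3.080 m/s.
Speed: √(vₓ² + v_y²) = √(67.87² + 3.080²) = 67.94 m/s.

67.94 m/s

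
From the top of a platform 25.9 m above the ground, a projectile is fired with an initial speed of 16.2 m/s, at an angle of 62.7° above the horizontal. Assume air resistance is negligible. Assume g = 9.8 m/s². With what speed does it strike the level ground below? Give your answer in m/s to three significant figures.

27.8 m/s

Components: vₓ = 16.20 cos 62.7° = 7.430 m/s, v_y0 = 16.20 sin 62.7° = 14.40 m/s.
Vertical motion (up positive, ground at y = 0): 4.900 t² − (14.40) t − 25.9 = 0, so t = (14.40 + √(14.40² + 2·9.80·25.9)) / 9.80 = (14.40 + 26.74) / 9.80 = 4.197 s.
Vertical velocity at impact: v_y = v_y0 − g t = 14.40 − 9.80 × 4.197 = −26.74 m/s.
Speed: |v| = √(vₓ² + v_y²) = √(7.430² + 26.74²) = 27.75 m/s.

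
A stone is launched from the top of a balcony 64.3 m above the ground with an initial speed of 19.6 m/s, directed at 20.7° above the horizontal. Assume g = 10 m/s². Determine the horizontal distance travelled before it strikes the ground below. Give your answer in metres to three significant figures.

Resolve: vₓ = 19.60 cos 20.7° = 18.33 m/s and v_y0 = 19.60 sin 20.7° = 6.928 m/s.
The projectile lands when y = 64.3 + (6.928) t − ½·10.0·t² = 0. Positive root: t = (6.928 + √(6.928² + 2·10.0·64.3)) / 10.0 = (6.928 + 36.52) / 10.0 = 4.345 s.
Horizontal distance: R = vₓ t = 18.33 × 4.345 = 79.67 m.

79.7 m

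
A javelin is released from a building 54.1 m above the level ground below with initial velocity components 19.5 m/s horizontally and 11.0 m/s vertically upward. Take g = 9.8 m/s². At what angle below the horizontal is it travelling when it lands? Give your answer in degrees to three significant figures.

Vertical motion (up positive, ground at y = 0): 4.900 t² − (11.00) t − 54.1 = 0, so t = (11.00 + √(11.00² + 2·9.80·54.1)) / 9.80 = (11.00 + 34.37) / 9.80 = 4.630 s.
At impact: v_y = v_y0 − g t = −34.37 m/s; vₓ = 19.50 m/s.
Angle below horizontal: arctan(|v_y|/vₓ) = arctan(34.37/19.50) = 60.43°.

60.4°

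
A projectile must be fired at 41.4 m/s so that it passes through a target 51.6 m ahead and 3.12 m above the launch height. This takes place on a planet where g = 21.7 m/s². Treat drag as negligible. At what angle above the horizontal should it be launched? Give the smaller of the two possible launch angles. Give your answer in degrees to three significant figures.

Trajectory: y = x tanθ − g x² (1 + tan²θ)/(2v₀²). With x = 51.6, y = 3.12, v₀ = 41.4, g = 21.7:
16.85 tan²θ − 51.6 tanθ + (19.97) = 0.
tanθ = [51.6 ± √(51.6² − 4 × 16.85 × (19.97))] / (2 × 16.85) = (51.6 ± 36.27) / 33.71, giving tanθ = 0.4546 or 2.607.
θ = 24.45° or 69.01°; the smaller is 24.45°.

24.4°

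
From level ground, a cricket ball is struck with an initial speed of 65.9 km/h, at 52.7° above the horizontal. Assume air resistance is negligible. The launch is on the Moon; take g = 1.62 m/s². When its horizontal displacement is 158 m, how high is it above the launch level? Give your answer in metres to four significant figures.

43.08 m

Convert: 65.9 km/h = 65.9/3.6 = 18.31 m/s.
Resolve: vₓ = 18.31 cos 52.7° = 11.09 m/s and v_y0 = 18.31 sin 52.7° = 14.56 m/s.
Time to reach x = 158 m: t = x/vₓ = 158/11.09 = 14.24 s.
Height: y = v_y0 t − ½ g t² = 14.56 × 14.24 − 0.8100 × 14.24² = 207.4 − 164.3 = 43.08 m.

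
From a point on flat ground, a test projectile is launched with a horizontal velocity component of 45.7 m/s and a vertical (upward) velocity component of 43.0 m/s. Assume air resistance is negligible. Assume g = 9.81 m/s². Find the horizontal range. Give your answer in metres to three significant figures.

Flight time T = 2 v_y0 / g = 8.767 s.
Range: R = vₓ T = 45.70 × 8.767 = 400.6 m.

401 m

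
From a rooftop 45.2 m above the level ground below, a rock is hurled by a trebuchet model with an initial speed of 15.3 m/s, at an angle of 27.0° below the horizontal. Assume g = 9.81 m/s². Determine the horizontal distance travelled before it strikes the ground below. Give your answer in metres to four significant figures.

32.84 m

Resolve: vₓ = 15.30 cos 27.0° = 13.63 m/s and v_y0 = −6.946 m/s (downward).
With up positive and y = 0 at the ground: y(t) = 45.2 + (−6.946) t − 4.905 t². Setting y = 0 and taking the positive root: t = [−6.946 + √(6.946² + 2·9.81·45.2)] / 9.81 = (−6.946 + 30.58) / 9.81 = 2.409 s.
Horizontal distance: R = vₓ t = 13.63 × 2.409 = 32.84 m.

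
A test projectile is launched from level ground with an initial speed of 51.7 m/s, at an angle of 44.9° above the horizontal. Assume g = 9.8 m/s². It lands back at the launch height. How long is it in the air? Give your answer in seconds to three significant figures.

7.45 s

Resolve: vₓ = 51.70 cos 44.9° = 36.62 m/s and v_y0 = 51.70 sin 44.9° = 36.49 m/s.
It returns to y = 0 when t = 2 v_y0 / g = 2(36.49)/9.80 = 7.448 s.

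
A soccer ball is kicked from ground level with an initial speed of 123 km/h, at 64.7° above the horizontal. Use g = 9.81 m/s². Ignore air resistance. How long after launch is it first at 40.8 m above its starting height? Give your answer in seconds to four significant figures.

1.885 s

Convert: 123 km/h = 123/3.6 = 34.17 m/s.
vₓ = 34.17 cos 64.7° = 14.60 m/s; v_y0 = 34.17 sin 64.7° = 30.89 m/s.
Require v_y0 t − ½ g t² = 40.8, i.e. 4.905 t² − 30.89 t + 40.8 = 0.
t = [30.89 ± √(30.89² − 2·9.81·40.8)] / 9.81 = (30.89 ± 12.40) / 9.81, so t = 1.885 s or t = 4.412 s.
The first (ascending) time is 1.885 s.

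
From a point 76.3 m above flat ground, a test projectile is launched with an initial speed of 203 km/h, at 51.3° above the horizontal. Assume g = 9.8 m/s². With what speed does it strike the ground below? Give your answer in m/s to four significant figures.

68.38 m/s

Convert: 203 km/h = 203/3.6 = 56.39 m/s.
Horizontal component vₓ = 56.39 cos 51.3° = 35.26 m/s; vertical v_y0 = 56.39 sin 51.3° = 44.01 m/s.
The projectile lands when y = 76.3 + (44.01) t − ½·9.80·t² = 0. Positive root: t = (44.01 + √(44.01² + 2·9.80·76.3)) / 9.80 = (44.01 + 58.58) / 9.80 = 10.47 s.
Vertical velocity at impact: v_y = v_y0 − g t = 44.01 − 9.80 × 10.47 = −58.58 m/s.
Speed: |v| = √(vₓ² + v_y²) = √(35.26² + 58.58²) = 68.38 m/s.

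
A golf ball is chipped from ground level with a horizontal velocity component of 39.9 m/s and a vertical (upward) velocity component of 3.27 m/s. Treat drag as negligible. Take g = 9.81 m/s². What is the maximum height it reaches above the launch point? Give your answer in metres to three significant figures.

0.545 m

Maximum height: H = v_y0² / (2g) = 3.270² / (2 × 9.81) = 0.5450 m.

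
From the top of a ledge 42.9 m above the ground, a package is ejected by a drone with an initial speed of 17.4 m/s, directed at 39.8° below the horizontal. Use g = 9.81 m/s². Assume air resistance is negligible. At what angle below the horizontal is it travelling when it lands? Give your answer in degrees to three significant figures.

Resolve: vₓ = 17.40 cos 39.8° = 13.37 m/s and v_y0 = −11.14 m/s (downward).
Vertical motion (up positive, ground at y = 0): 4.905 t² − (−11.14) t − 42.9 = 0, so t = (−11.14 + √(11.14² + 2·9.81·42.9)) / 9.81 = (−11.14 + 31.08) / 9.81 = 2.032 s.
At impact: v_y = v_y0 − g t = −31.08 m/s; vₓ = 13.37 m/s.
Angle below horizontal: arctan(|v_y|/vₓ) = arctan(31.08/13.37) = 66.72°.

66.7°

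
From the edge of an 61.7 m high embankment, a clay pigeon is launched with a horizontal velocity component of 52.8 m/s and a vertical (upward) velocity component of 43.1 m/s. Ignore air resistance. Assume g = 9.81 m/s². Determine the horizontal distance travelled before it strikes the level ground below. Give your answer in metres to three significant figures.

530 m

The projectile lands when y = 61.7 + (43.10) t − ½·9.81·t² = 0. Positive root: t = (43.10 + √(43.10² + 2·9.81·61.7)) / 9.81 = (43.10 + 55.39) / 9.81 = 10.04 s.
Horizontal distance: R = vₓ t = 52.80 × 10.04 = 530.1 m.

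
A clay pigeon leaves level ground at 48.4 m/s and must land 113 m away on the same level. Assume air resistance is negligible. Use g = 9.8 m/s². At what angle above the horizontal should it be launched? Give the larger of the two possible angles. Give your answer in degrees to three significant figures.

75.9°

From R = (v₀²/g) sin 2θ: sin 2θ = 9.80 × 113 / 2342.6 = 0.4727.
2θ = 28.21° or 180° − 28.21° = 151.8°, so θ = 14.11° or 75.89°.
The larger angle is 75.89°.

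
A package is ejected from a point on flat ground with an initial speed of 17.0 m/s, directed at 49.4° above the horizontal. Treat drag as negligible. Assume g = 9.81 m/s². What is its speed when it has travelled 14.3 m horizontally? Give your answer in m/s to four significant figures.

11.07 m/s

Resolve: vₓ = 17.00 cos 49.4° = 11.06 m/s and v_y0 = 17.00 sin 49.4° = 12.91 m/s.
x = vₓ t ⇒ t = 14.3/11.06 = 1.293 s.
Vertical velocity there: v_y = v_y0 − g t = 12.91 − 9.81 × 1.293 = 0.2274 m/s.
Speed: √(vₓ² + v_y²) = √(11.06² + 0.2274²) = 11.07 m/s.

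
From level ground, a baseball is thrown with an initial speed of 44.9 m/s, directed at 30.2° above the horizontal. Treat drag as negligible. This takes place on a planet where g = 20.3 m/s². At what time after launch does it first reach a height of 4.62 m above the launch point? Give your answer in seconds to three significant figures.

0.228 s

Components: vₓ = 44.90 cos 30.2° = 38.81 m/s, v_y0 = 44.90 sin 30.2° = 22.59 m/s.
Require v_y0 t − ½ g t² = 4.62, i.e. 10.15 t² − 22.59 t + 4.62 = 0.
t = [22.59 ± √(22.59² − 2·20.3·4.62)] / 20.3 = (22.59 ± 17.96) / 20.3, so t = 0.2279 s or t = 1.997 s.
The first (ascending) time is 0.2279 s.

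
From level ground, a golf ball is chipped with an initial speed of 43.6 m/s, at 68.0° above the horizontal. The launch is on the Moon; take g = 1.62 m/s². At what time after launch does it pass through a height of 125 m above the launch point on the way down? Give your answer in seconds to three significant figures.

Components: vₓ = 43.60 cos 68.0° = 16.33 m/s, v_y0 = 43.60 sin 68.0° = 40.43 m/s.
Height y(t) = 40.43 t − 0.8100 t² = 125 gives 0.8100 t² − 40.43 t + 125 = 0.
t = [40.43 ± √(40.43² − 2·1.62·125)] / 1.62 = (40.43 ± 35.06) / 1.62, so t = 3.312 s or t = 46.60 s.
The descending-branch root is 46.60 s.

46.6 s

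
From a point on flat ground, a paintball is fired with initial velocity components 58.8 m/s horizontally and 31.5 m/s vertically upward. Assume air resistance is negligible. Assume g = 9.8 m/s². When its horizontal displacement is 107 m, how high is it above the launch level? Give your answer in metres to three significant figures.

41.1 m

Time to reach x = 107 m: t = x/vₓ = 107/58.80 = 1.820 s.
Height: y = v_y0 t − ½ g t² = 31.50 × 1.820 − 4.900 × 1.820² = 57.32 − 16.23 = 41.10 m.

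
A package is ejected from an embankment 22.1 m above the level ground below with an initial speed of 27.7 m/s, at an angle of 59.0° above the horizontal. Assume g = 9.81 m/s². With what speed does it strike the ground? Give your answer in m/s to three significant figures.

Horizontal component vₓ = 27.70 cos 59.0° = 14.27 m/s; vertical v_y0 = 27.70 sin 59.0° = 23.74 m/s.
With up positive and y = 0 at the ground: y(t) = 22.1 + (23.74) t − 4.905 t². Setting y = 0 and taking the positive root: t = [23.74 + √(23.74² + 2·9.81·22.1)] / 9.81 = (23.74 + 31.58) / 9.81 = 5.640 s.
Vertical velocity at impact: v_y = v_y0 − g t = 23.74 − 9.81 × 5.640 = −31.58 m/s.
Speed: |v| = √(vₓ² + v_y²) = √(14.27² + 31.58²) = 34.65 m/s.

34.7 m/s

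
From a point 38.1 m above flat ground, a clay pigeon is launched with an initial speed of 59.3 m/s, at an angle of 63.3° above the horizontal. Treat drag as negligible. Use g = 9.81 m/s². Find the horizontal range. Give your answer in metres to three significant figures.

Resolve: vₓ = 59.30 cos 63.3° = 26.64 m/s and v_y0 = 59.30 sin 63.3° = 52.98 m/s.
With up positive and y = 0 at the ground: y(t) = 38.1 + (52.98) t − 4.905 t². Setting y = 0 and taking the positive root: t = [52.98 + √(52.98² + 2·9.81·38.1)] / 9.81 = (52.98 + 59.62) / 9.81 = 11.48 s.
Horizontal distance: R = vₓ t = 26.64 × 11.48 = 305.8 m.

306 m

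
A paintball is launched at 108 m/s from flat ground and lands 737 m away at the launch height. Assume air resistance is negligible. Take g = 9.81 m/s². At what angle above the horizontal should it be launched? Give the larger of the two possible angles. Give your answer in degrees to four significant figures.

70.85°

From R = (v₀²/g) sin 2θ: sin 2θ = 9.81 × 737 / 11664 = 0.6199.
2θ = 38.31° or 180° − 38.31° = 141.7°, so θ = 19.15° or 70.85°.
The larger angle is 70.85°.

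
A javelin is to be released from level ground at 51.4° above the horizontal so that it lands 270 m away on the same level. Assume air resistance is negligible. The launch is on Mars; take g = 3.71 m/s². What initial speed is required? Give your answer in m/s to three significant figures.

32.1 m/s

Level-ground range: R = v₀² sin(2θ)/g, so v₀ = √(gR / sin 2θ).
v₀ = √(3.71 × 270 / sin 102.8°) = √(1002 / 0.9751) = √1027.2 = 32.05 m/s.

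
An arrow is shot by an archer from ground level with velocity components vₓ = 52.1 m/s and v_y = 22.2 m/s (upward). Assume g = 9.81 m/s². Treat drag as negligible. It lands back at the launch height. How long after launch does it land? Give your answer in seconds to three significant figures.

4.53 s

Time of flight on level ground: T = 2 v_y0 / g = 2 × 22.20 / 9.81 = 4.526 s.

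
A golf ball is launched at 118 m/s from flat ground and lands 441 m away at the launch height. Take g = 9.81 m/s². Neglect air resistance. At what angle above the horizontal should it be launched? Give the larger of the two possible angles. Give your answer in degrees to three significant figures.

80.9°

From R = (v₀²/g) sin 2θ: sin 2θ = 9.81 × 441 / 13924 = 0.3107.
2θ = 18.10° or 180° − 18.10° = 161.9°, so θ = 9.051° or 80.95°.
The larger angle is 80.95°.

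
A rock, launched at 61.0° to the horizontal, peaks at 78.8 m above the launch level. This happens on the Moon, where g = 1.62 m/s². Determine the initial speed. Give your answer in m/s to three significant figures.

18.3 m/s

At the peak v_y = 0, so v_y0 = √(2gH) = √(2 × 1.62 × 78.8) = 15.98 m/s.
v_y0 = v₀ sin θ ⇒ v₀ = 15.98 / sin 61.0° = 18.27 m/s.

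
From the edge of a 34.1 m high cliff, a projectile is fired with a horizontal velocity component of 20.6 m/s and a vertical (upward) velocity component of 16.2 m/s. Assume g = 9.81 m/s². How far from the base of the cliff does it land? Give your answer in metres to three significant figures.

Vertical motion (up positive, ground at y = 0): 4.905 t² − (16.20) t − 34.1 = 0, so t = (16.20 + √(16.20² + 2·9.81·34.1)) / 9.81 = (16.20 + 30.52) / 9.81 = 4.763 s.
Horizontal distance: R = vₓ t = 20.60 × 4.763 = 98.11 m.

98.1 m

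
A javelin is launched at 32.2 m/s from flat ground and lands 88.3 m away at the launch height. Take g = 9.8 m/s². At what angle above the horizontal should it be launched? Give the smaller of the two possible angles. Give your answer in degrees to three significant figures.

R = v₀² sin 2θ / g gives sin 2θ = gR/v₀² = 9.80·88.3/32.2² = 0.8346.
2θ = 56.57° or 180° − 56.57° = 123.4°, so θ = 28.29° or 61.71°.
The smaller angle is 28.29°.

28.3°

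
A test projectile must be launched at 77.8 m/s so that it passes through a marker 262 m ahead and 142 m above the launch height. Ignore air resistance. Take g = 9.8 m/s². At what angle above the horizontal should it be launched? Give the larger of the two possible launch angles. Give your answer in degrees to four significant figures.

Trajectory: y = x tanθ − g x² (1 + tan²θ)/(2v₀²). With x = 262, y = 142, v₀ = 77.8, g = 9.80:
55.57 tan²θ − 262 tanθ + (197.6) = 0.
tanθ = [262 ± √(262² − 4 × 55.57 × (197.6))] / (2 × 55.57) = (262 ± 157.3) / 111.1, giving tanθ = 0.9425 or 3.772.
θ = 43.30° or 75.15°; the larger is 75.15°.

75.15°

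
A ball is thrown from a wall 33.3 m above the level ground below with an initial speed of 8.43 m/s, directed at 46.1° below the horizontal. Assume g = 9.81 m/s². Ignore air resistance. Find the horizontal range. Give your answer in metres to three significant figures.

Components: vₓ = 8.430 cos 46.1° = 5.845 m/s, v_y0 = −6.074 m/s (downward).
The projectile lands when y = 33.3 + (−6.074) t − ½·9.81·t² = 0. Positive root: t = (−6.074 + √(6.074² + 2·9.81·33.3)) / 9.81 = (−6.074 + 26.27) / 9.81 = 2.059 s.
Horizontal distance: R = vₓ t = 5.845 × 2.059 = 12.04 m.

12.0 m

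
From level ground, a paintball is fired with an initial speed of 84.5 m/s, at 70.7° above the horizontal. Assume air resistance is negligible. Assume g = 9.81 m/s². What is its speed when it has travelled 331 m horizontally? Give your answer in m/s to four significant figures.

45.97 m/s

vₓ = 84.50 cos 70.7° = 27.93 m/s; v_y0 = 84.50 sin 70.7° = 79.75 m/s.
Time to reach x = 331 m: t = x/vₓ = 331/27.93 = 11.85 s.
Vertical velocity there: v_y = v_y0 − g t = 79.75 − 9.81 × 11.85 = −36.51 m/s.
Speed: √(vₓ² + v_y²) = √(27.93² + 36.51²) = 45.97 m/s.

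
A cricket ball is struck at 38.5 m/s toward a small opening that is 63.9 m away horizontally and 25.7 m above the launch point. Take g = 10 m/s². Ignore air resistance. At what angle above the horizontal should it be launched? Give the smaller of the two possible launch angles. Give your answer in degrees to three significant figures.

Trajectory: y = x tanθ − g x² (1 + tan²θ)/(2v₀²). With x = 63.9, y = 25.7, v₀ = 38.5, g = 10.0:
13.77 tan²θ − 63.9 tanθ + (39.47) = 0.
tanθ = [63.9 ± √(63.9² − 4 × 13.77 × (39.47))] / (2 × 13.77) = (63.9 ± 43.69) / 27.55, giving tanθ = 0.7338 or 3.905.
θ = 36.27° or 75.64°; the smaller is 36.27°.

36.3°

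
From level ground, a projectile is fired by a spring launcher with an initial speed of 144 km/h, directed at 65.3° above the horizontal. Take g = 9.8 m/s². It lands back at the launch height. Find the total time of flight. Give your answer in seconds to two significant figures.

7.4 s

Convert: 144 km/h = 144/3.6 = 40.00 m/s.
vₓ = 40.00 cos 65.3° = 16.71 m/s; v_y0 = 40.00 sin 65.3° = 36.34 m/s.
Time of flight on level ground: T = 2 v_y0 / g = 2 × 36.34 / 9.80 = 7.416 s.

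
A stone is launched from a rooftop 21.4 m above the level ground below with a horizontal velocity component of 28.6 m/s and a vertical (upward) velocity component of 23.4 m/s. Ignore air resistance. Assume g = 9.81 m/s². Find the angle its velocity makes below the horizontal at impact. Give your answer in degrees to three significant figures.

47.4°

With up positive and y = 0 at the ground: y(t) = 21.4 + (23.40) t − 4.905 t². Setting y = 0 and taking the positive root: t = [23.40 + √(23.40² + 2·9.81·21.4)] / 9.81 = (23.40 + 31.10) / 9.81 = 5.556 s.
At impact: v_y = v_y0 − g t = −31.10 m/s; vₓ = 28.60 m/s.
Angle below horizontal: arctan(|v_y|/vₓ) = arctan(31.10/28.60) = 47.40°.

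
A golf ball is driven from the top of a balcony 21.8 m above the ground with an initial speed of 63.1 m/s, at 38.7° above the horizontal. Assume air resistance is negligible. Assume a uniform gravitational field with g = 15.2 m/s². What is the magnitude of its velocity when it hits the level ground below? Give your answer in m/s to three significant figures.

68.1 m/s

Components: vₓ = 63.10 cos 38.7° = 49.25 m/s, v_y0 = 63.10 sin 38.7° = 39.45 m/s.
With up positive and y = 0 at the ground: y(t) = 21.8 + (39.45) t − 7.600 t². Setting y = 0 and taking the positive root: t = [39.45 + √(39.45² + 2·15.2·21.8)] / 15.2 = (39.45 + 47.11) / 15.2 = 5.695 s.
Vertical velocity at impact: v_y = v_y0 − g t = 39.45 − 15.2 × 5.695 = −47.11 m/s.
Speed: |v| = √(vₓ² + v_y²) = √(49.25² + 47.11²) = 68.15 m/s.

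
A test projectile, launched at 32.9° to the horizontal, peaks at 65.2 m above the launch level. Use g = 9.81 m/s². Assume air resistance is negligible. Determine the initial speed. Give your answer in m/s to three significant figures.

At the peak v_y = 0, so v_y0 = √(2gH) = √(2 × 9.81 × 65.2) = 35.77 m/s.
v_y0 = v₀ sin θ ⇒ v₀ = 35.77 / sin 32.9° = 65.85 m/s.

65.8 m/s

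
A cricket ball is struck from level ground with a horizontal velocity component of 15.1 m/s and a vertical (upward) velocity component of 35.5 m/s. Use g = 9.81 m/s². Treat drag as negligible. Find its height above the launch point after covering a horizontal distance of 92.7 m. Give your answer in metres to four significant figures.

Time to reach x = 92.7 m: t = x/vₓ = 92.7/15.10 = 6.139 s.
Height: y = v_y0 t − ½ g t² = 35.50 × 6.139 − 4.905 × 6.139² = 217.9 − 184.9 = 33.08 m.

33.08 m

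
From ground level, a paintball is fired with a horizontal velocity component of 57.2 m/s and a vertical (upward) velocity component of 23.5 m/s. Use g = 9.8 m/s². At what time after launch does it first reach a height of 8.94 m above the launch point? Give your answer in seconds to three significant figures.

Height y(t) = 23.50 t − 4.900 t² = 8.94 gives 4.900 t² − 23.50 t + 8.94 = 0.
Quadratic formula: t = (23.50 ± √377.03) / 9.80 = (23.50 ± 19.42) / 9.80 → t = 0.4166 s or 4.379 s.
The first (ascending) time is 0.4166 s.

0.417 s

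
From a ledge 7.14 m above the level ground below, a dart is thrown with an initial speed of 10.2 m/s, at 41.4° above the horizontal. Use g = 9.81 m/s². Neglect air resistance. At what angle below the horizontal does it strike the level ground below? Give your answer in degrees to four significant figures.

Resolve: vₓ = 10.20 cos 41.4° = 7.651 m/s and v_y0 = 10.20 sin 41.4° = 6.745 m/s.
The projectile lands when y = 7.14 + (6.745) t − ½·9.81·t² = 0. Positive root: t = (6.745 + √(6.745² + 2·9.81·7.14)) / 9.81 = (6.745 + 13.62) / 9.81 = 2.076 s.
At impact: v_y = v_y0 − g t = −13.62 m/s; vₓ = 7.651 m/s.
Angle below horizontal: arctan(|v_y|/vₓ) = arctan(13.62/7.651) = 60.68°.

60.68°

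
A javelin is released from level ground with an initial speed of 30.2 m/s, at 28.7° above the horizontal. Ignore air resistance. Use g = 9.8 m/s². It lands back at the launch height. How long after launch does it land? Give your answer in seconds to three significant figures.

Horizontal component vₓ = 30.20 cos 28.7° = 26.49 m/s; vertical v_y0 = 30.20 sin 28.7° = 14.50 m/s.
It returns to y = 0 when t = 2 v_y0 / g = 2(14.50)/9.80 = 2.960 s.

2.96 s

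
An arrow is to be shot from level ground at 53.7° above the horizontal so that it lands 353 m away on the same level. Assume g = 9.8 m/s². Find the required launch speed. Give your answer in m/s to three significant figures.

60.2 m/s

From R = (v₀² / g) sin 2θ: v₀ = √(gR / sin 2θ).
v₀ = √(9.80 × 353 / sin 107.4°) = √(3459 / 0.9542) = √3625.3 = 60.21 m/s.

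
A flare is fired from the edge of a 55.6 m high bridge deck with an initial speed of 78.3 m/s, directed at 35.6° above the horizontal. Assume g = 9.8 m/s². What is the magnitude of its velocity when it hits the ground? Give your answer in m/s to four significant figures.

84.97 m/s

Components: vₓ = 78.30 cos 35.6° = 63.67 m/s, v_y0 = 78.30 sin 35.6° = 45.58 m/s.
Vertical motion (up positive, ground at y = 0): 4.900 t² − (45.58) t − 55.6 = 0, so t = (45.58 + √(45.58² + 2·9.80·55.6)) / 9.80 = (45.58 + 56.28) / 9.80 = 10.39 s.
Vertical velocity at impact: v_y = v_y0 − g t = 45.58 − 9.80 × 10.39 = −56.28 m/s.
Speed: |v| = √(vₓ² + v_y²) = √(63.67² + 56.28²) = 84.97 m/s.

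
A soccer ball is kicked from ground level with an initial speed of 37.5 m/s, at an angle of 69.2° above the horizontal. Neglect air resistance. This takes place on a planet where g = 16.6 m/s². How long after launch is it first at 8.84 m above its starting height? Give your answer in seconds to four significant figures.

Resolve: vₓ = 37.50 cos 69.2° = 13.32 m/s and v_y0 = 37.50 sin 69.2° = 35.06 m/s.
Require v_y0 t − ½ g t² = 8.84, i.e. 8.300 t² − 35.06 t + 8.84 = 0.
t = [35.06 ± √(35.06² − 2·16.6·8.84)] / 16.6 = (35.06 ± 30.58) / 16.6, so t = 0.2693 s or t = 3.954 s.
The first (ascending) time is 0.2693 s.

0.2693 s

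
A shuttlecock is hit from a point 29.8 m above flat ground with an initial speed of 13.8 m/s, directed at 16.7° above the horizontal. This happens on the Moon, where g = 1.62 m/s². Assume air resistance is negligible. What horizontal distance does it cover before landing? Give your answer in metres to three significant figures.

119 m

vₓ = 13.80 cos 16.7° = 13.22 m/s; v_y0 = 13.80 sin 16.7° = 3.966 m/s.
With up positive and y = 0 at the ground: y(t) = 29.8 + (3.966) t − 0.8100 t². Setting y = 0 and taking the positive root: t = [3.966 + √(3.966² + 2·1.62·29.8)] / 1.62 = (3.966 + 10.60) / 1.62 = 8.989 s.
Horizontal distance: R = vₓ t = 13.22 × 8.989 = 118.8 m.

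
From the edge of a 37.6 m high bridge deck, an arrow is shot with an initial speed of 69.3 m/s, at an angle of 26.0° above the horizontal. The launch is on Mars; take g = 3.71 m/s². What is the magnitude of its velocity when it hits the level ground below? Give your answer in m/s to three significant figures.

Components: vₓ = 69.30 cos 26.0° = 62.29 m/s, v_y0 = 69.30 sin 26.0° = 30.38 m/s.
The projectile lands when y = 37.6 + (30.38) t − ½·3.71·t² = 0. Positive root: t = (30.38 + √(30.38² + 2·3.71·37.6)) / 3.71 = (30.38 + 34.67) / 3.71 = 17.53 s.
Vertical velocity at impact: v_y = v_y0 − g t = 30.38 − 3.71 × 17.53 = −34.67 m/s.
Speed: |v| = √(vₓ² + v_y²) = √(62.29² + 34.67²) = 71.28 m/s.

71.3 m/s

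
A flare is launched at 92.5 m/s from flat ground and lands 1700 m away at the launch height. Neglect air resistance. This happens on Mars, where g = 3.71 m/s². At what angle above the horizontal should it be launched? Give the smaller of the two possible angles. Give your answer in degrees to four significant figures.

Level-ground range R = v₀² sin(2θ)/g ⇒ sin(2θ) = gR/v₀² = 3.71 × 1700 / 92.5² = 0.7371.
2θ = 47.49° or 180° − 47.49° = 132.5°, so θ = 23.74° or 66.26°.
The smaller angle is 23.74°.

23.74°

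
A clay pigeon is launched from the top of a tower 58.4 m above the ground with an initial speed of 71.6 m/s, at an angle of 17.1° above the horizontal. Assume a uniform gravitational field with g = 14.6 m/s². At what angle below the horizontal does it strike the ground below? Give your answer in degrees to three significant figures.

34.1°

Components: vₓ = 71.60 cos 17.1° = 68.43 m/s, v_y0 = 71.60 sin 17.1° = 21.05 m/s.
The projectile lands when y = 58.4 + (21.05) t − ½·14.6·t² = 0. Positive root: t = (21.05 + √(21.05² + 2·14.6·58.4)) / 14.6 = (21.05 + 46.35) / 14.6 = 4.617 s.
At impact: v_y = v_y0 − g t = −46.35 m/s; vₓ = 68.43 m/s.
Angle below horizontal: arctan(|v_y|/vₓ) = arctan(46.35/68.43) = 34.11°.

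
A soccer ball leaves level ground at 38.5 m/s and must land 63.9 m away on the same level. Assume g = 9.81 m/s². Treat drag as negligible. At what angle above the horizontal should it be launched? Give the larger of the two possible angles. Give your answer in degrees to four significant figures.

77.49°

R = v₀² sin 2θ / g gives sin 2θ = gR/v₀² = 9.81·63.9/38.5² = 0.4229.
2θ = 25.02° or 180° − 25.02° = 155.0°, so θ = 12.51° or 77.49°.
The larger angle is 77.49°.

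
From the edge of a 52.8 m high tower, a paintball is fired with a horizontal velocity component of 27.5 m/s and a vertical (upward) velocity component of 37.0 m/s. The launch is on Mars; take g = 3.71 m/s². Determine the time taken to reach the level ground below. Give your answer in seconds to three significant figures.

The projectile lands when y = 52.8 + (37.00) t − ½·3.71·t² = 0. Positive root: t = (37.00 + √(37.00² + 2·3.71·52.8)) / 3.71 = (37.00 + 41.96) / 3.71 = 21.28 s.

21.3 s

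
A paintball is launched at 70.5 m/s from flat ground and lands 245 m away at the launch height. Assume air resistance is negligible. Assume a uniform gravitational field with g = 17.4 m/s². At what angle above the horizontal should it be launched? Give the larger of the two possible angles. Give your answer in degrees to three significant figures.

From R = (v₀²/g) sin 2θ: sin 2θ = 17.4 × 245 / 4970.2 = 0.8577.
2θ = 59.06° or 180° − 59.06° = 120.9°, so θ = 29.53° or 60.47°.
The larger angle is 60.47°.

60.5°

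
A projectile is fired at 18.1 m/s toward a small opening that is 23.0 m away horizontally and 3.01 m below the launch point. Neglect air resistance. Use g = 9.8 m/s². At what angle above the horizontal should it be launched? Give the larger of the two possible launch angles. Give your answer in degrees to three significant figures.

69.5°

Trajectory: y = x tanθ − g x² (1 + tan²θ)/(2v₀²). With x = 23.0, y = −3.01, v₀ = 18.1, g = 9.80:
7.912 tan²θ − 23.0 tanθ + (4.902) = 0.
tanθ = [23.0 ± √(23.0² − 4 × 7.912 × (4.902))] / (2 × 7.912) = (23.0 ± 19.34) / 15.82, giving tanθ = 0.2316 or 2.675.
θ = 13.04° or 69.51°; the larger is 69.51°.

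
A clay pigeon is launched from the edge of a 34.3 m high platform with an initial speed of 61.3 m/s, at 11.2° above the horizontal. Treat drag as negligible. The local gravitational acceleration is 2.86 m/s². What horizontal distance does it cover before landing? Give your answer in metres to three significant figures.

637 m

vₓ = 61.30 cos 11.2° = 60.13 m/s; v_y0 = 61.30 sin 11.2° = 11.91 m/s.
With up positive and y = 0 at the ground: y(t) = 34.3 + (11.91) t − 1.430 t². Setting y = 0 and taking the positive root: t = [11.91 + √(11.91² + 2·2.86·34.3)] / 2.86 = (11.91 + 18.38) / 2.86 = 10.59 s.
Horizontal distance: R = vₓ t = 60.13 × 10.59 = 636.9 m.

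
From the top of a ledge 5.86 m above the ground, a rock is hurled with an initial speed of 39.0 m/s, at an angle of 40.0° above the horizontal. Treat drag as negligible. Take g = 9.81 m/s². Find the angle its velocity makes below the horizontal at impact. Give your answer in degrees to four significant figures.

42.38°

Components: vₓ = 39.00 cos 40.0° = 29.88 m/s, v_y0 = 39.00 sin 40.0° = 25.07 m/s.
Vertical motion (up positive, ground at y = 0): 4.905 t² − (25.07) t − 5.86 = 0, so t = (25.07 + √(25.07² + 2·9.81·5.86)) / 9.81 = (25.07 + 27.27) / 9.81 = 5.335 s.
At impact: v_y = v_y0 − g t = −27.27 m/s; vₓ = 29.88 m/s.
Angle below horizontal: arctan(|v_y|/vₓ) = arctan(27.27/29.88) = 42.38°.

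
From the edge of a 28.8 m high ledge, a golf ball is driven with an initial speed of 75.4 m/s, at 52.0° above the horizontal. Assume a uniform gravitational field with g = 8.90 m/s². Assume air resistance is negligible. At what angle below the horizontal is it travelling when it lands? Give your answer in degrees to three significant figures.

Horizontal component vₓ = 75.40 cos 52.0° = 46.42 m/s; vertical v_y0 = 75.40 sin 52.0° = 59.42 m/s.
With up positive and y = 0 at the ground: y(t) = 28.8 + (59.42) t − 4.450 t². Setting y = 0 and taking the positive root: t = [59.42 + √(59.42² + 2·8.90·28.8)] / 8.90 = (59.42 + 63.58) / 8.90 = 13.82 s.
At impact: v_y = v_y0 − g t = −63.58 m/s; vₓ = 46.42 m/s.
Angle below horizontal: arctan(|v_y|/vₓ) = arctan(63.58/46.42) = 53.87°.

53.9°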